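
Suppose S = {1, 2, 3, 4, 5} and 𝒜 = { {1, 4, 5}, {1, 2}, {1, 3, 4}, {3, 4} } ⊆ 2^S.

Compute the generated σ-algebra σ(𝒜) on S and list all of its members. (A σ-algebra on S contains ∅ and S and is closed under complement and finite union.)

Start: 𝒜 ∪ {∅, S} = { ∅, {1, 2}, {3, 4}, {1, 3, 4}, {1, 4, 5}, S }.
Iteration 1. New:
  {2, 3}  = complement {1, 4, 5}
  {2, 5}  = complement {1, 3, 4}
  {1, 2, 5}  = complement {3, 4}
  {3, 4, 5}  = complement {1, 2}
  {1, 2, 3, 4}  = {1, 3, 4} ∪ {1, 2}
  {1, 2, 4, 5}  = {1, 4, 5} ∪ {1, 2}
  {1, 3, 4, 5}  = {1, 4, 5} ∪ {1, 3, 4}
  (now 13)
Iteration 2: +8 →
  {2}  = complement {1, 3, 4, 5}
  {3}  = complement {1, 2, 4, 5}
  {5}  = complement {1, 2, 3, 4}
  {1, 2, 3}  = {1, 2} ∪ {2, 3}
  {2, 3, 4}  = {3, 4} ∪ {2, 3}
  {2, 3, 5}  = {2, 5} ∪ {2, 3}
  {1, 2, 3, 5}  = {1, 2, 5} ∪ {2, 3}
  {2, 3, 4, 5}  = {2, 5} ∪ {3, 4, 5}
  (now 21)
Iteration 3: 6 new —
  {1}  = complement {2, 3, 4, 5}
  {4}  = complement {1, 2, 3, 5}
  {1, 4}  = complement {2, 3, 5}
  {1, 5}  = complement {2, 3, 4}
  {3, 5}  = {5} ∪ {3}
  {4, 5}  = complement {1, 2, 3}
  (now 27)
Iteration 4. New:
  {1, 3}  = {3} ∪ {1}
  {2, 4}  = {2} ∪ {4}
  {1, 2, 4}  = complement {3, 5}
  {1, 3, 5}  = {3} ∪ {1, 5}
  {2, 4, 5}  = {2, 5} ∪ {4, 5}
  (now 32)
Iteration 5 adds nothing — fixpoint reached.

|σ(𝒜)| = 32.  σ(𝒜) = { ∅, {1}, {2}, {3}, {4}, {5}, {1, 2}, {1, 3}, {1, 4}, {1, 5}, {2, 3}, {2, 4}, {2, 5}, {3, 4}, {3, 5}, {4, 5}, {1, 2, 3}, {1, 2, 4}, {1, 2, 5}, {1, 3, 4}, {1, 3, 5}, {1, 4, 5}, {2, 3, 4}, {2, 3, 5}, {2, 4, 5}, {3, 4, 5}, {1, 2, 3, 4}, {1, 2, 3, 5}, {1, 2, 4, 5}, {1, 3, 4, 5}, {2, 3, 4, 5}, S }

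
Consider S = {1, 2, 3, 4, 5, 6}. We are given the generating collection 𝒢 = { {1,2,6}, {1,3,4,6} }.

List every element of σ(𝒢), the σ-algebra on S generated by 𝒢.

Begin from { {}, {1,2,6}, {1,3,4,6}, S } (that is, 𝒢 plus ∅ and S).
Iteration 1: +3 →
  {2,5}  = {1,3,4,6}ᶜ
  {3,4,5}  = {1,2,6}ᶜ
  {1,2,3,4,6}  = {1,3,4,6} ∪ {1,2,6}
  [7 total]
Iteration 2: 4 new —
  {5}  = {1,2,3,4,6}ᶜ
  {1,2,5,6}  = {2,5} ∪ {1,2,6}
  {2,3,4,5}  = {2,5} ∪ {3,4,5}
  {1,3,4,5,6}  = {3,4,5} ∪ {1,3,4,6}
  [11 total]
Iteration 3 (3 new):
  {2}  = {1,3,4,5,6}ᶜ
  {1,6}  = {2,3,4,5}ᶜ
  {3,4}  = {1,2,5,6}ᶜ
  [14 total]
Iteration 4 (2 new):
  {1,5,6}  = {1,6} ∪ {5}
  {2,3,4}  = {3,4} ∪ {2}
  [16 total]
Iteration 5: already closed under ᶜ and ∪.

Therefore σ(𝒢) = { {}, {2}, {5}, {1,6}, {2,5}, {3,4}, {1,2,6}, {1,5,6}, {2,3,4}, {3,4,5}, {1,2,5,6}, {1,3,4,6}, {2,3,4,5}, {1,2,3,4,6}, {1,3,4,5,6}, S } (|σ(𝒢)| = 16).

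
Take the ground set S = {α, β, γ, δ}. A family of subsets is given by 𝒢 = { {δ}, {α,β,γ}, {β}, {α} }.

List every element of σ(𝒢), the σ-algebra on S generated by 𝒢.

Begin from { {}, {α}, {β}, {δ}, {α,β,γ}, S } (that is, 𝒢 plus ∅ and S).
Pass 1 adds 5:
  {α,β}  = {β} ∪ {α}
  {α,δ}  = {δ} ∪ {α}
  {β,δ}  = {δ} ∪ {β}
  {α,γ,δ}  = {β}ᶜ
  {β,γ,δ}  = {α}ᶜ
  (now 11)
Pass 2 (4 new):
  {α,γ}  = {β,δ}ᶜ
  {β,γ}  = {α,δ}ᶜ
  {γ,δ}  = {α,β}ᶜ
  {α,β,δ}  = {α,β} ∪ {α,δ}
  (now 15)
Pass 3 adds 1:
  {γ}  = {α,β,δ}ᶜ
  (now 16)
After Pass 4 the family is unchanged; done.

Hence σ(𝒢) has 16 members: { {}, {α}, {β}, {γ}, {δ}, {α,β}, {α,γ}, {α,δ}, {β,γ}, {β,δ}, {γ,δ}, {α,β,γ}, {α,β,δ}, {α,γ,δ}, {β,γ,δ}, S }.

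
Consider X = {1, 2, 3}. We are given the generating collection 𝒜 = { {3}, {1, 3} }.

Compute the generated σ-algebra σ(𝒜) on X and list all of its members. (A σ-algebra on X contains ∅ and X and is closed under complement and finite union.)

σ(𝒜) = { {}, {1}, {2}, {3}, {1, 2}, {1, 3}, {2, 3}, X }

Check:
Take S₀ = 𝒜 ∪ {∅, X} = { {}, {3}, {1, 3}, X }.
Round 1: +2 →
  {2}  = ᶜ of {1, 3}
  {1, 2}  = ᶜ of {3}
  (now 6)
Round 2 adds 1:
  {2, 3}  = {3} ∪ {2}
  (now 7)
Round 3: 1 new —
  {1}  = ᶜ of {2, 3}
  (now 8)
Round 4: no new sets; the family is a σ-algebra.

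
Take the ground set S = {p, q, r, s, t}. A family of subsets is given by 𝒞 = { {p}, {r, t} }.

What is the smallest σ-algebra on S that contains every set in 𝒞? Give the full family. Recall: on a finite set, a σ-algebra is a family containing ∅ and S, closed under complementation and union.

σ(𝒞) = { ∅, {p}, {q, s}, {r, t}, {p, q, s}, {p, r, t}, {q, r, s, t}, S }

Working:
Initial family (4 sets): { ∅, {p}, {r, t}, S }.
Round 1 adds 3:
  {p, q, s}  = {r, t}ᶜ
  {p, r, t}  = {r, t} ∪ {p}
  {q, r, s, t}  = {p}ᶜ
Round 2. New:
  {q, s}  = {p, r, t}ᶜ
Round 3: stable.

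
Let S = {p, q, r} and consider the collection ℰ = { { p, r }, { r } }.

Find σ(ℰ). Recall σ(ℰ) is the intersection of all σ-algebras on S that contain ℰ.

Answer: σ(ℰ) = { {}, { p }, { q }, { r }, { p, q }, { p, r }, { q, r }, S }

Check:
Start: ℰ ∪ {∅, S} = { {}, { r }, { p, r }, S }.
Step 1: 2 new —
  { q }  = S∖{ p, r }
  { p, q }  = S∖{ r }
  [6 total]
Step 2. New:
  { q, r }  = { r } ∪ { q }
  [7 total]
Step 3: +1 →
  { p }  = S∖{ q, r }
  [8 total]
Step 4: no new sets; the family is a σ-algebra.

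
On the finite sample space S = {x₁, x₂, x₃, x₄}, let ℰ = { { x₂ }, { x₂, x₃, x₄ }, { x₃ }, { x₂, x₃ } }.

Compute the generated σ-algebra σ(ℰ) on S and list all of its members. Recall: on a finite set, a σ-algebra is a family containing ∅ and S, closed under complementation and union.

|σ(ℰ)| = 16.  σ(ℰ) = { {}, { x₁ }, { x₂ }, { x₃ }, { x₄ }, { x₁, x₂ }, { x₁, x₃ }, { x₁, x₄ }, { x₂, x₃ }, { x₂, x₄ }, { x₃, x₄ }, { x₁, x₂, x₃ }, { x₁, x₂, x₄ }, { x₁, x₃, x₄ }, { x₂, x₃, x₄ }, S }

Check:
Take S₀ = ℰ ∪ {∅, S} = { {}, { x₂ }, { x₃ }, { x₂, x₃ }, { x₂, x₃, x₄ }, S }.
Round 1 adds 4:
  { x₁ }  = ᶜ of { x₂, x₃, x₄ }
  { x₁, x₄ }  = ᶜ of { x₂, x₃ }
  { x₁, x₂, x₄ }  = ᶜ of { x₃ }
  { x₁, x₃, x₄ }  = ᶜ of { x₂ }
Round 2 (3 new):
  { x₁, x₂ }  = { x₂ } ∪ { x₁ }
  { x₁, x₃ }  = { x₃ } ∪ { x₁ }
  { x₁, x₂, x₃ }  = { x₂, x₃ } ∪ { x₁ }
Round 3: 3 new —
  { x₄ }  = ᶜ of { x₁, x₂, x₃ }
  { x₂, x₄ }  = ᶜ of { x₁, x₃ }
  { x₃, x₄ }  = ᶜ of { x₁, x₂ }
After Round 4 the family is unchanged; done.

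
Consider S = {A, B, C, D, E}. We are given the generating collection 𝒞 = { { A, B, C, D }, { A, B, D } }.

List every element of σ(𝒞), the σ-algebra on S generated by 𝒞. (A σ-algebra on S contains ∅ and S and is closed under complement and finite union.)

σ(𝒞) (8 sets): { {}, { C }, { E }, { C, E }, { A, B, D }, { A, B, C, D }, { A, B, D, E }, S }

Working:
Start: 𝒞 ∪ {∅, S} = { {}, { A, B, D }, { A, B, C, D }, S }.
Pass 1 adds 2:
  { E }  = { A, B, C, D }ᶜ
  { C, E }  = { A, B, D }ᶜ
  — 6 sets.
Pass 2. New:
  { A, B, D, E }  = { A, B, D } ∪ { E }
  — 7 sets.
Pass 3 (1 new):
  { C }  = { A, B, D, E }ᶜ
  — 8 sets.
Pass 4: closed — nothing new.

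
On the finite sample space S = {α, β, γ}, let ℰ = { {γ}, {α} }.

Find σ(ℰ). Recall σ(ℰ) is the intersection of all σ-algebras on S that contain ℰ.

|σ(ℰ)| = 8.  σ(ℰ) = { ∅, {α}, {β}, {γ}, {α,β}, {α,γ}, {β,γ}, S }

Trace:
Seed the family with ℰ together with ∅ and S: { ∅, {α}, {γ}, S }.
Round 1. New:
  {α,β}  = ᶜ of {γ}
  {α,γ}  = {γ} ∪ {α}
  {β,γ}  = ᶜ of {α}
  [7 total]
Round 2: 1 new —
  {β}  = ᶜ of {α,γ}
  [8 total]
Round 3: closed — nothing new.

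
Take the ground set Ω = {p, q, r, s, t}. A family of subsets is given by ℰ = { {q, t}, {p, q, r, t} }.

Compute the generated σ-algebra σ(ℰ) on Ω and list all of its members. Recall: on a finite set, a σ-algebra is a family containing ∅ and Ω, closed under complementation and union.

Begin from { ∅, {q, t}, {p, q, r, t}, Ω } (that is, ℰ plus ∅ and Ω).
Pass 1: 2 new —
  {s}  = Ω∖{p, q, r, t}
  {p, r, s}  = Ω∖{q, t}
  [6 total]
Pass 2: +1 →
  {q, s, t}  = {q, t} ∪ {s}
  [7 total]
Pass 3: 1 new —
  {p, r}  = Ω∖{q, s, t}
  [8 total]
Pass 4 adds nothing — fixpoint reached.

Hence σ(ℰ) has 8 members: { ∅, {s}, {p, r}, {q, t}, {p, r, s}, {q, s, t}, {p, q, r, t}, Ω }.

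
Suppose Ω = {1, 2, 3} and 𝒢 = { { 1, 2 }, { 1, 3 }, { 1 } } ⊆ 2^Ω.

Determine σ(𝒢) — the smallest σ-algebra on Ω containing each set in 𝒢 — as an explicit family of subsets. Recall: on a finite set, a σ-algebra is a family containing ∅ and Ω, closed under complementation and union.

Begin from { {  }, { 1 }, { 1, 2 }, { 1, 3 }, Ω } (that is, 𝒢 plus ∅ and Ω).
Pass 1 (3 new):
  { 2 }  = Ω∖{ 1, 3 }
  { 3 }  = Ω∖{ 1, 2 }
  { 2, 3 }  = Ω∖{ 1 }
  |family| = 8
Pass 2 adds nothing — fixpoint reached.

|σ(𝒢)| = 8.  σ(𝒢) = { {  }, { 1 }, { 2 }, { 3 }, { 1, 2 }, { 1, 3 }, { 2, 3 }, Ω }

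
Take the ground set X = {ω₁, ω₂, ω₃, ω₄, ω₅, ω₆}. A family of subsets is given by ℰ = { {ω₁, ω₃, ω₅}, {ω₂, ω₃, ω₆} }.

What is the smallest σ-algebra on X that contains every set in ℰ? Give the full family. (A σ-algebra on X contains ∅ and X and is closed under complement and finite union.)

Start: ℰ ∪ {∅, X} = { {}, {ω₁, ω₃, ω₅}, {ω₂, ω₃, ω₆}, X }.
Step 1 (3 new):
  {ω₁, ω₄, ω₅}  = {ω₂, ω₃, ω₆}ᶜ
  {ω₂, ω₄, ω₆}  = {ω₁, ω₃, ω₅}ᶜ
  {ω₁, ω₂, ω₃, ω₅, ω₆}  = {ω₁, ω₃, ω₅} ∪ {ω₂, ω₃, ω₆}
  [7 total]
Step 2: 4 new —
  {ω₄}  = {ω₁, ω₂, ω₃, ω₅, ω₆}ᶜ
  {ω₁, ω₃, ω₄, ω₅}  = {ω₁, ω₄, ω₅} ∪ {ω₁, ω₃, ω₅}
  {ω₂, ω₃, ω₄, ω₆}  = {ω₂, ω₄, ω₆} ∪ {ω₂, ω₃, ω₆}
  {ω₁, ω₂, ω₄, ω₅, ω₆}  = {ω₁, ω₄, ω₅} ∪ {ω₂, ω₄, ω₆}
  [11 total]
Step 3 adds 3:
  {ω₃}  = {ω₁, ω₂, ω₄, ω₅, ω₆}ᶜ
  {ω₁, ω₅}  = {ω₂, ω₃, ω₄, ω₆}ᶜ
  {ω₂, ω₆}  = {ω₁, ω₃, ω₄, ω₅}ᶜ
  [14 total]
Step 4 adds 2:
  {ω₃, ω₄}  = {ω₃} ∪ {ω₄}
  {ω₁, ω₂, ω₅, ω₆}  = {ω₁, ω₅} ∪ {ω₂, ω₆}
  [16 total]
Step 5: already closed under ᶜ and ∪.

|σ(ℰ)| = 16.  σ(ℰ) = { {}, {ω₃}, {ω₄}, {ω₁, ω₅}, {ω₂, ω₆}, {ω₃, ω₄}, {ω₁, ω₃, ω₅}, {ω₁, ω₄, ω₅}, {ω₂, ω₃, ω₆}, {ω₂, ω₄, ω₆}, {ω₁, ω₂, ω₅, ω₆}, {ω₁, ω₃, ω₄, ω₅}, {ω₂, ω₃, ω₄, ω₆}, {ω₁, ω₂, ω₃, ω₅, ω₆}, {ω₁, ω₂, ω₄, ω₅, ω₆}, X }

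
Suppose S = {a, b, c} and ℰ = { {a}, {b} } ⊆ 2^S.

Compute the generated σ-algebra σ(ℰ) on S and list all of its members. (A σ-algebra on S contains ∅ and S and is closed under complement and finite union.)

|σ(ℰ)| = 8.  σ(ℰ) = { {}, {a}, {b}, {c}, {a, b}, {a, c}, {b, c}, S }

Derivation:
Initial family (4 sets): { {}, {a}, {b}, S }.
Pass 1: 3 new —
  {a, b}  = {a} ∪ {b}
  {a, c}  = complement {b}
  {b, c}  = complement {a}
  (now 7)
Pass 2: +1 →
  {c}  = complement {a, b}
  (now 8)
Pass 3 adds nothing — fixpoint reached.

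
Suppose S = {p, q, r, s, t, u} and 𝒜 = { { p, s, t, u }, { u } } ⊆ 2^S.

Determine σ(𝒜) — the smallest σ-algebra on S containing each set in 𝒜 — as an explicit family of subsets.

σ(𝒜) (8 sets): { ∅, { u }, { q, r }, { p, s, t }, { q, r, u }, { p, s, t, u }, { p, q, r, s, t }, S }

Check:
Start: 𝒜 ∪ {∅, S} = { ∅, { u }, { p, s, t, u }, S }.
Pass 1 adds 2:
  { q, r }  = S∖{ p, s, t, u }
  { p, q, r, s, t }  = S∖{ u }
Pass 2. New:
  { q, r, u }  = { q, r } ∪ { u }
Pass 3 (1 new):
  { p, s, t }  = S∖{ q, r, u }
Pass 4: stable.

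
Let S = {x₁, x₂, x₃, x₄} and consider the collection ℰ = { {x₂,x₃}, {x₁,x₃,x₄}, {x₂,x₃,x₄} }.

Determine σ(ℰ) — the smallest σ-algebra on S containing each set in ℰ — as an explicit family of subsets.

Answer: σ(ℰ) = { {}, {x₁}, {x₂}, {x₃}, {x₄}, {x₁,x₂}, {x₁,x₃}, {x₁,x₄}, {x₂,x₃}, {x₂,x₄}, {x₃,x₄}, {x₁,x₂,x₃}, {x₁,x₂,x₄}, {x₁,x₃,x₄}, {x₂,x₃,x₄}, S }

Derivation:
Initial family (5 sets): { {}, {x₂,x₃}, {x₁,x₃,x₄}, {x₂,x₃,x₄}, S }.
Step 1 adds 3:
  {x₁}  = S∖{x₂,x₃,x₄}
  {x₂}  = S∖{x₁,x₃,x₄}
  {x₁,x₄}  = S∖{x₂,x₃}
  |family| = 8
Step 2 adds 3:
  {x₁,x₂}  = {x₂} ∪ {x₁}
  {x₁,x₂,x₃}  = {x₂,x₃} ∪ {x₁}
  {x₁,x₂,x₄}  = {x₂} ∪ {x₁,x₄}
  |family| = 11
Step 3. New:
  {x₃}  = S∖{x₁,x₂,x₄}
  {x₄}  = S∖{x₁,x₂,x₃}
  {x₃,x₄}  = S∖{x₁,x₂}
  |family| = 14
Step 4: +2 →
  {x₁,x₃}  = {x₃} ∪ {x₁}
  {x₂,x₄}  = {x₄} ∪ {x₂}
  |family| = 16
Step 5: closed — nothing new.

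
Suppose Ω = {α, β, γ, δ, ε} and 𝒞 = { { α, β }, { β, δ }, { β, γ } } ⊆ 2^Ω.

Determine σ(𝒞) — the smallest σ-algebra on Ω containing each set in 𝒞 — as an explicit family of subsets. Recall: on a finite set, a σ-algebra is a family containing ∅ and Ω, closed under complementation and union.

Start: 𝒞 ∪ {∅, Ω} = { {  }, { α, β }, { β, γ }, { β, δ }, Ω }.
Step 1: +6 →
  { α, β, γ }  = { β, γ } ∪ { α, β }
  { α, β, δ }  = { α, β } ∪ { β, δ }
  { α, γ, ε }  = complement { β, δ }
  { α, δ, ε }  = complement { β, γ }
  { β, γ, δ }  = { β, γ } ∪ { β, δ }
  { γ, δ, ε }  = complement { α, β }
Step 2: +8 →
  { α, ε }  = complement { β, γ, δ }
  { γ, ε }  = complement { α, β, δ }
  { δ, ε }  = complement { α, β, γ }
  { α, β, γ, δ }  = { α, β, γ } ∪ { β, γ, δ }
  { α, β, γ, ε }  = { α, β, γ } ∪ { α, γ, ε }
  { α, β, δ, ε }  = { α, δ, ε } ∪ { α, β }
  { α, γ, δ, ε }  = { α, δ, ε } ∪ { γ, δ, ε }
  { β, γ, δ, ε }  = { γ, δ, ε } ∪ { β, γ, δ }
Step 3: 8 new —
  { α }  = complement { β, γ, δ, ε }
  { β }  = complement { α, γ, δ, ε }
  { γ }  = complement { α, β, δ, ε }
  { δ }  = complement { α, β, γ, ε }
  { ε }  = complement { α, β, γ, δ }
  { α, β, ε }  = { α, ε } ∪ { α, β }
  { β, γ, ε }  = { γ, ε } ∪ { β, γ }
  { β, δ, ε }  = { δ, ε } ∪ { β, δ }
Step 4. New:
  { α, γ }  = complement { β, δ, ε }
  { α, δ }  = complement { β, γ, ε }
  { β, ε }  = { β } ∪ { ε }
  { γ, δ }  = complement { α, β, ε }
Step 5 adds 1:
  { α, γ, δ }  = complement { β, ε }
Step 6 adds nothing — fixpoint reached.

Hence σ(𝒞) has 32 members: { {  }, { α }, { β }, { γ }, { δ }, { ε }, { α, β }, { α, γ }, { α, δ }, { α, ε }, { β, γ }, { β, δ }, { β, ε }, { γ, δ }, { γ, ε }, { δ, ε }, { α, β, γ }, { α, β, δ }, { α, β, ε }, { α, γ, δ }, { α, γ, ε }, { α, δ, ε }, { β, γ, δ }, { β, γ, ε }, { β, δ, ε }, { γ, δ, ε }, { α, β, γ, δ }, { α, β, γ, ε }, { α, β, δ, ε }, { α, γ, δ, ε }, { β, γ, δ, ε }, Ω }.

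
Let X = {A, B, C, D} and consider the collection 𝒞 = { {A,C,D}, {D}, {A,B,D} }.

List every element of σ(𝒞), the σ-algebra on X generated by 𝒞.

Answer: σ(𝒞) = { ∅, {A}, {B}, {C}, {D}, {A,B}, {A,C}, {A,D}, {B,C}, {B,D}, {C,D}, {A,B,C}, {A,B,D}, {A,C,D}, {B,C,D}, X }

Working:
Seed the family with 𝒞 together with ∅ and X: { ∅, {D}, {A,B,D}, {A,C,D}, X }.
Iteration 1 adds 3:
  {B}  = X∖{A,C,D}
  {C}  = X∖{A,B,D}
  {A,B,C}  = X∖{D}
  |family| = 8
Iteration 2. New:
  {B,C}  = {C} ∪ {B}
  {B,D}  = {D} ∪ {B}
  {C,D}  = {D} ∪ {C}
  |family| = 11
Iteration 3: +4 →
  {A,B}  = X∖{C,D}
  {A,C}  = X∖{B,D}
  {A,D}  = X∖{B,C}
  {B,C,D}  = {C} ∪ {B,D}
  |family| = 15
Iteration 4 adds 1:
  {A}  = X∖{B,C,D}
  |family| = 16
Iteration 5: no new sets; the family is a σ-algebra.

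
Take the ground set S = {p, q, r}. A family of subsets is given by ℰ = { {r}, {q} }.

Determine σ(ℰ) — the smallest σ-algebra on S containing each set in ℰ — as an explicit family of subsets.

Answer: σ(ℰ) = { {}, {p}, {q}, {r}, {p, q}, {p, r}, {q, r}, S }

Derivation:
Start: ℰ ∪ {∅, S} = { {}, {q}, {r}, S }.
Iteration 1: 3 new —
  {p, q}  = {r}ᶜ
  {p, r}  = {q}ᶜ
  {q, r}  = {r} ∪ {q}
  |family| = 7
Iteration 2 (1 new):
  {p}  = {q, r}ᶜ
  |family| = 8
Iteration 3 adds nothing — fixpoint reached.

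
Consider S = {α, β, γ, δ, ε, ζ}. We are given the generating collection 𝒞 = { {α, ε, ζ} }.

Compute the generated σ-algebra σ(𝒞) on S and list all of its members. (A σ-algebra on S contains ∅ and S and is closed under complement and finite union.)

Begin from { ∅, {α, ε, ζ}, S } (that is, 𝒞 plus ∅ and S).
Pass 1 (1 new):
  {β, γ, δ}  = {α, ε, ζ}ᶜ
  |family| = 4
After Pass 2 the family is unchanged; done.

Hence σ(𝒞) has 4 members: { ∅, {α, ε, ζ}, {β, γ, δ}, S }.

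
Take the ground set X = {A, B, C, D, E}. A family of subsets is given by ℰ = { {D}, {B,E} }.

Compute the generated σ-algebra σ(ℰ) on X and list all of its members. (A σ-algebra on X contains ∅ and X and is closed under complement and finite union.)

Take S₀ = ℰ ∪ {∅, X} = { {}, {D}, {B,E}, X }.
Step 1: +3 →
  {A,C,D}  = {B,E}ᶜ
  {B,D,E}  = {B,E} ∪ {D}
  {A,B,C,E}  = {D}ᶜ
Step 2: +1 →
  {A,C}  = {B,D,E}ᶜ
Step 3: closed — nothing new.

|σ(ℰ)| = 8.  σ(ℰ) = { {}, {D}, {A,C}, {B,E}, {A,C,D}, {B,D,E}, {A,B,C,E}, X }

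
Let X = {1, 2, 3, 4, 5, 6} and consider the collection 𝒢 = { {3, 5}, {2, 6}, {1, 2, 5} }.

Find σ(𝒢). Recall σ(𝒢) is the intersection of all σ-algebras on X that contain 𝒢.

Take S₀ = 𝒢 ∪ {∅, X} = { {}, {2, 6}, {3, 5}, {1, 2, 5}, X }.
Step 1 (6 new):
  {3, 4, 6}  = complement {1, 2, 5}
  {1, 2, 3, 5}  = {1, 2, 5} ∪ {3, 5}
  {1, 2, 4, 6}  = complement {3, 5}
  {1, 2, 5, 6}  = {1, 2, 5} ∪ {2, 6}
  {1, 3, 4, 5}  = complement {2, 6}
  {2, 3, 5, 6}  = {3, 5} ∪ {2, 6}
  (now 11)
Step 2. New:
  {1, 4}  = complement {2, 3, 5, 6}
  {3, 4}  = complement {1, 2, 5, 6}
  {4, 6}  = complement {1, 2, 3, 5}
  {2, 3, 4, 6}  = {2, 6} ∪ {3, 4, 6}
  {3, 4, 5, 6}  = {3, 5} ∪ {3, 4, 6}
  {1, 2, 3, 4, 5}  = {1, 2, 5} ∪ {1, 3, 4, 5}
  {1, 2, 3, 4, 6}  = {1, 2, 4, 6} ∪ {3, 4, 6}
  {1, 2, 3, 5, 6}  = {2, 6} ∪ {1, 2, 3, 5}
  {1, 2, 4, 5, 6}  = {1, 2, 4, 6} ∪ {1, 2, 5}
  {1, 3, 4, 5, 6}  = {1, 3, 4, 5} ∪ {3, 4, 6}
  {2, 3, 4, 5, 6}  = {3, 4, 6} ∪ {2, 3, 5, 6}
  (now 22)
Step 3. New:
  {1}  = complement {2, 3, 4, 5, 6}
  {2}  = complement {1, 3, 4, 5, 6}
  {3}  = complement {1, 2, 4, 5, 6}
  {4}  = complement {1, 2, 3, 5, 6}
  {5}  = complement {1, 2, 3, 4, 6}
  {6}  = complement {1, 2, 3, 4, 5}
  {1, 2}  = complement {3, 4, 5, 6}
  {1, 5}  = complement {2, 3, 4, 6}
  {1, 3, 4}  = {3, 4} ∪ {1, 4}
  {1, 4, 6}  = {1, 4} ∪ {4, 6}
  {2, 4, 6}  = {4, 6} ∪ {2, 6}
  {3, 4, 5}  = {3, 4} ∪ {3, 5}
  {1, 2, 4, 5}  = {1, 4} ∪ {1, 2, 5}
  {1, 3, 4, 6}  = {1, 4} ∪ {3, 4, 6}
  (now 36)
Step 4: +24 →
  {1, 3}  = {1} ∪ {3}
  {1, 6}  = {1} ∪ {6}
  {2, 3}  = {2} ∪ {3}
  {2, 4}  = {2} ∪ {4}
  {2, 5}  = complement {1, 3, 4, 6}
  {3, 6}  = complement {1, 2, 4, 5}
  {4, 5}  = {5} ∪ {4}
  {5, 6}  = {6} ∪ {5}
  {1, 2, 3}  = {1, 2} ∪ {3}
  {1, 2, 4}  = {1, 2} ∪ {1, 4}
  {1, 2, 6}  = complement {3, 4, 5}
  {1, 3, 5}  = complement {2, 4, 6}
  {1, 4, 5}  = {5} ∪ {1, 4}
  {1, 5, 6}  = {6} ∪ {1, 5}
  {2, 3, 4}  = {3, 4} ∪ {2}
  {2, 3, 5}  = complement {1, 4, 6}
  {2, 3, 6}  = {2, 6} ∪ {3}
  {2, 5, 6}  = complement {1, 3, 4}
  {3, 5, 6}  = {6} ∪ {3, 5}
  {4, 5, 6}  = {5} ∪ {4, 6}
  {1, 2, 3, 4}  = {3, 4} ∪ {1, 2}
  {1, 4, 5, 6}  = {1, 4, 6} ∪ {5}
  {2, 3, 4, 5}  = {3, 4, 5} ∪ {2}
  {2, 4, 5, 6}  = {2, 4, 6} ∪ {5}
  (now 60)
Step 5 adds 4:
  {1, 3, 6}  = {1, 6} ∪ {1, 3}
  {2, 4, 5}  = {2, 5} ∪ {4, 5}
  {1, 2, 3, 6}  = complement {4, 5}
  {1, 3, 5, 6}  = complement {2, 4}
  (now 64)
After Step 6 the family is unchanged; done.

|σ(𝒢)| = 64.  σ(𝒢) = { {}, {1}, {2}, {3}, {4}, {5}, {6}, {1, 2}, {1, 3}, {1, 4}, {1, 5}, {1, 6}, {2, 3}, {2, 4}, {2, 5}, {2, 6}, {3, 4}, {3, 5}, {3, 6}, {4, 5}, {4, 6}, {5, 6}, {1, 2, 3}, {1, 2, 4}, {1, 2, 5}, {1, 2, 6}, {1, 3, 4}, {1, 3, 5}, {1, 3, 6}, {1, 4, 5}, {1, 4, 6}, {1, 5, 6}, {2, 3, 4}, {2, 3, 5}, {2, 3, 6}, {2, 4, 5}, {2, 4, 6}, {2, 5, 6}, {3, 4, 5}, {3, 4, 6}, {3, 5, 6}, {4, 5, 6}, {1, 2, 3, 4}, {1, 2, 3, 5}, {1, 2, 3, 6}, {1, 2, 4, 5}, {1, 2, 4, 6}, {1, 2, 5, 6}, {1, 3, 4, 5}, {1, 3, 4, 6}, {1, 3, 5, 6}, {1, 4, 5, 6}, {2, 3, 4, 5}, {2, 3, 4, 6}, {2, 3, 5, 6}, {2, 4, 5, 6}, {3, 4, 5, 6}, {1, 2, 3, 4, 5}, {1, 2, 3, 4, 6}, {1, 2, 3, 5, 6}, {1, 2, 4, 5, 6}, {1, 3, 4, 5, 6}, {2, 3, 4, 5, 6}, X }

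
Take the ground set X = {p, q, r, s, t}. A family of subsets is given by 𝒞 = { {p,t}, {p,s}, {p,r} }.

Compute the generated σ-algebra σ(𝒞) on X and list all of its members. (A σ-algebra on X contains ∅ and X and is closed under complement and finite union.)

Answer: σ(𝒞) = { ∅, {p}, {q}, {r}, {s}, {t}, {p,q}, {p,r}, {p,s}, {p,t}, {q,r}, {q,s}, {q,t}, {r,s}, {r,t}, {s,t}, {p,q,r}, {p,q,s}, {p,q,t}, {p,r,s}, {p,r,t}, {p,s,t}, {q,r,s}, {q,r,t}, {q,s,t}, {r,s,t}, {p,q,r,s}, {p,q,r,t}, {p,q,s,t}, {p,r,s,t}, {q,r,s,t}, X }

Check:
Initial family (5 sets): { ∅, {p,r}, {p,s}, {p,t}, X }.
Pass 1. New:
  {p,r,s}  = {p,s} ∪ {p,r}
  {p,r,t}  = {p,r} ∪ {p,t}
  {p,s,t}  = {p,s} ∪ {p,t}
  {q,r,s}  = {p,t}ᶜ
  {q,r,t}  = {p,s}ᶜ
  {q,s,t}  = {p,r}ᶜ
  (now 11)
Pass 2. New:
  {q,r}  = {p,s,t}ᶜ
  {q,s}  = {p,r,t}ᶜ
  {q,t}  = {p,r,s}ᶜ
  {p,q,r,s}  = {q,r,s} ∪ {p,r,s}
  {p,q,r,t}  = {p,r,t} ∪ {q,r,t}
  {p,q,s,t}  = {p,s,t} ∪ {q,s,t}
  {p,r,s,t}  = {p,s,t} ∪ {p,r,t}
  {q,r,s,t}  = {q,r,s} ∪ {q,r,t}
  (now 19)
Pass 3 adds 8:
  {p}  = {q,r,s,t}ᶜ
  {q}  = {p,r,s,t}ᶜ
  {r}  = {p,q,s,t}ᶜ
  {s}  = {p,q,r,t}ᶜ
  {t}  = {p,q,r,s}ᶜ
  {p,q,r}  = {p,r} ∪ {q,r}
  {p,q,s}  = {p,s} ∪ {q,s}
  {p,q,t}  = {q,t} ∪ {p,t}
  (now 27)
Pass 4 adds 4:
  {p,q}  = {q} ∪ {p}
  {r,s}  = {p,q,t}ᶜ
  {r,t}  = {p,q,s}ᶜ
  {s,t}  = {p,q,r}ᶜ
  (now 31)
Pass 5. New:
  {r,s,t}  = {p,q}ᶜ
  (now 32)
Pass 6 adds nothing — fixpoint reached.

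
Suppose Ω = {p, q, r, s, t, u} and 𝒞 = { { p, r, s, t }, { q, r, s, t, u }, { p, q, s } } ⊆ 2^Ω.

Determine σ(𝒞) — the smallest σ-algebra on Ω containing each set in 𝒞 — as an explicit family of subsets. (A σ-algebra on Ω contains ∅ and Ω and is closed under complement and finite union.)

Answer: σ(𝒞) = { {  }, { p }, { q }, { s }, { u }, { p, q }, { p, s }, { p, u }, { q, s }, { q, u }, { r, t }, { s, u }, { p, q, s }, { p, q, u }, { p, r, t }, { p, s, u }, { q, r, t }, { q, s, u }, { r, s, t }, { r, t, u }, { p, q, r, t }, { p, q, s, u }, { p, r, s, t }, { p, r, t, u }, { q, r, s, t }, { q, r, t, u }, { r, s, t, u }, { p, q, r, s, t }, { p, q, r, t, u }, { p, r, s, t, u }, { q, r, s, t, u }, Ω }

Working:
Begin from { {  }, { p, q, s }, { p, r, s, t }, { q, r, s, t, u }, Ω } (that is, 𝒞 plus ∅ and Ω).
Step 1: 4 new —
  { p }  = Ω∖{ q, r, s, t, u }
  { q, u }  = Ω∖{ p, r, s, t }
  { r, t, u }  = Ω∖{ p, q, s }
  { p, q, r, s, t }  = { p, r, s, t } ∪ { p, q, s }
Step 2 adds 6:
  { u }  = Ω∖{ p, q, r, s, t }
  { p, q, u }  = { q, u } ∪ { p }
  { p, q, s, u }  = { q, u } ∪ { p, q, s }
  { p, r, t, u }  = { r, t, u } ∪ { p }
  { q, r, t, u }  = { q, u } ∪ { r, t, u }
  { p, r, s, t, u }  = { p, r, s, t } ∪ { r, t, u }
Step 3: 7 new —
  { q }  = Ω∖{ p, r, s, t, u }
  { p, s }  = Ω∖{ q, r, t, u }
  { p, u }  = { p } ∪ { u }
  { q, s }  = Ω∖{ p, r, t, u }
  { r, t }  = Ω∖{ p, q, s, u }
  { r, s, t }  = Ω∖{ p, q, u }
  { p, q, r, t, u }  = { p, r, t, u } ∪ { q, u }
Step 4: +8 →
  { s }  = Ω∖{ p, q, r, t, u }
  { p, q }  = { q } ∪ { p }
  { p, r, t }  = { r, t } ∪ { p }
  { p, s, u }  = { p, u } ∪ { p, s }
  { q, r, t }  = { q } ∪ { r, t }
  { q, s, u }  = { q, s } ∪ { q, u }
  { q, r, s, t }  = Ω∖{ p, u }
  { r, s, t, u }  = { r, s, t } ∪ { u }
Step 5: +2 →
  { s, u }  = { u } ∪ { s }
  { p, q, r, t }  = { p, q } ∪ { p, r, t }
Step 6: no new sets; the family is a σ-algebra.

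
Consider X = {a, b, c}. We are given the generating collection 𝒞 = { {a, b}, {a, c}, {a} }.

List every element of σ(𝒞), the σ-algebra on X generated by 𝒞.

Take S₀ = 𝒞 ∪ {∅, X} = { {}, {a}, {a, b}, {a, c}, X }.
Step 1. New:
  {b}  = {a, c}ᶜ
  {c}  = {a, b}ᶜ
  {b, c}  = {a}ᶜ
  (now 8)
After Step 2 the family is unchanged; done.

Hence σ(𝒞) has 8 members: { {}, {a}, {b}, {c}, {a, b}, {a, c}, {b, c}, X }.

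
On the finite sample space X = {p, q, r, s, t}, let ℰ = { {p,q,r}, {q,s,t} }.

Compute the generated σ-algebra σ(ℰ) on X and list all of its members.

σ(ℰ) (8 sets): { {}, {q}, {p,r}, {s,t}, {p,q,r}, {q,s,t}, {p,r,s,t}, X }

Check:
Start: ℰ ∪ {∅, X} = { {}, {p,q,r}, {q,s,t}, X }.
Round 1 (2 new):
  {p,r}  = X∖{q,s,t}
  {s,t}  = X∖{p,q,r}
  — 6 sets.
Round 2: +1 →
  {p,r,s,t}  = {s,t} ∪ {p,r}
  — 7 sets.
Round 3: +1 →
  {q}  = X∖{p,r,s,t}
  — 8 sets.
Round 4: stable.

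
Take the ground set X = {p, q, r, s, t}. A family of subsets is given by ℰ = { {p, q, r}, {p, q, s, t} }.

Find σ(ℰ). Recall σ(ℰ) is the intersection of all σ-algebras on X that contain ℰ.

σ(ℰ) = { {}, {r}, {p, q}, {s, t}, {p, q, r}, {r, s, t}, {p, q, s, t}, X }

Derivation:
Initial family (4 sets): { {}, {p, q, r}, {p, q, s, t}, X }.
Step 1: 2 new —
  {r}  = {p, q, s, t}ᶜ
  {s, t}  = {p, q, r}ᶜ
  — 6 sets.
Step 2 adds 1:
  {r, s, t}  = {s, t} ∪ {r}
  — 7 sets.
Step 3: +1 →
  {p, q}  = {r, s, t}ᶜ
  — 8 sets.
Step 4: stable.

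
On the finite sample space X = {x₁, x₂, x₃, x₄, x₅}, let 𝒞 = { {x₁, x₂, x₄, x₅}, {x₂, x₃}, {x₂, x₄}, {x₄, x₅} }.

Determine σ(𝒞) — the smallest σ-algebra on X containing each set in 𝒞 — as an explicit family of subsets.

Answer: σ(𝒞) = { {}, {x₁}, {x₂}, {x₃}, {x₄}, {x₅}, {x₁, x₂}, {x₁, x₃}, {x₁, x₄}, {x₁, x₅}, {x₂, x₃}, {x₂, x₄}, {x₂, x₅}, {x₃, x₄}, {x₃, x₅}, {x₄, x₅}, {x₁, x₂, x₃}, {x₁, x₂, x₄}, {x₁, x₂, x₅}, {x₁, x₃, x₄}, {x₁, x₃, x₅}, {x₁, x₄, x₅}, {x₂, x₃, x₄}, {x₂, x₃, x₅}, {x₂, x₄, x₅}, {x₃, x₄, x₅}, {x₁, x₂, x₃, x₄}, {x₁, x₂, x₃, x₅}, {x₁, x₂, x₄, x₅}, {x₁, x₃, x₄, x₅}, {x₂, x₃, x₄, x₅}, X }

Working:
Seed the family with 𝒞 together with ∅ and X: { {}, {x₂, x₃}, {x₂, x₄}, {x₄, x₅}, {x₁, x₂, x₄, x₅}, X }.
Round 1. New:
  {x₃}  = X∖{x₁, x₂, x₄, x₅}
  {x₁, x₂, x₃}  = X∖{x₄, x₅}
  {x₁, x₃, x₅}  = X∖{x₂, x₄}
  {x₁, x₄, x₅}  = X∖{x₂, x₃}
  {x₂, x₃, x₄}  = {x₂, x₃} ∪ {x₂, x₄}
  {x₂, x₄, x₅}  = {x₄, x₅} ∪ {x₂, x₄}
  {x₂, x₃, x₄, x₅}  = {x₄, x₅} ∪ {x₂, x₃}
  |family| = 13
Round 2 adds 7:
  {x₁}  = X∖{x₂, x₃, x₄, x₅}
  {x₁, x₃}  = X∖{x₂, x₄, x₅}
  {x₁, x₅}  = X∖{x₂, x₃, x₄}
  {x₃, x₄, x₅}  = {x₄, x₅} ∪ {x₃}
  {x₁, x₂, x₃, x₄}  = {x₁, x₂, x₃} ∪ {x₂, x₃, x₄}
  {x₁, x₂, x₃, x₅}  = {x₁, x₂, x₃} ∪ {x₁, x₃, x₅}
  {x₁, x₃, x₄, x₅}  = {x₁, x₄, x₅} ∪ {x₁, x₃, x₅}
  |family| = 20
Round 3 (5 new):
  {x₂}  = X∖{x₁, x₃, x₄, x₅}
  {x₄}  = X∖{x₁, x₂, x₃, x₅}
  {x₅}  = X∖{x₁, x₂, x₃, x₄}
  {x₁, x₂}  = X∖{x₃, x₄, x₅}
  {x₁, x₂, x₄}  = {x₂, x₄} ∪ {x₁}
  |family| = 25
Round 4: 7 new —
  {x₁, x₄}  = {x₄} ∪ {x₁}
  {x₂, x₅}  = {x₂} ∪ {x₅}
  {x₃, x₄}  = {x₃} ∪ {x₄}
  {x₃, x₅}  = X∖{x₁, x₂, x₄}
  {x₁, x₂, x₅}  = {x₁, x₂} ∪ {x₅}
  {x₁, x₃, x₄}  = {x₁, x₃} ∪ {x₄}
  {x₂, x₃, x₅}  = {x₅} ∪ {x₂, x₃}
  |family| = 32
Round 5 adds nothing — fixpoint reached.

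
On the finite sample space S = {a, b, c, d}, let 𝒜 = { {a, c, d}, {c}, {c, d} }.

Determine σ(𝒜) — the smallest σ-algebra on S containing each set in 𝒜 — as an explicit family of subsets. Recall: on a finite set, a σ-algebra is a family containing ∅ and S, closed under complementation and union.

Start: 𝒜 ∪ {∅, S} = { ∅, {c}, {c, d}, {a, c, d}, S }.
Round 1. New:
  {b}  = ᶜ of {a, c, d}
  {a, b}  = ᶜ of {c, d}
  {a, b, d}  = ᶜ of {c}
  [8 total]
Round 2. New:
  {b, c}  = {c} ∪ {b}
  {a, b, c}  = {c} ∪ {a, b}
  {b, c, d}  = {b} ∪ {c, d}
  [11 total]
Round 3: +3 →
  {a}  = ᶜ of {b, c, d}
  {d}  = ᶜ of {a, b, c}
  {a, d}  = ᶜ of {b, c}
  [14 total]
Round 4: 2 new —
  {a, c}  = {c} ∪ {a}
  {b, d}  = {d} ∪ {b}
  [16 total]
Round 5 adds nothing — fixpoint reached.

σ(𝒜) = { ∅, {a}, {b}, {c}, {d}, {a, b}, {a, c}, {a, d}, {b, c}, {b, d}, {c, d}, {a, b, c}, {a, b, d}, {a, c, d}, {b, c, d}, S }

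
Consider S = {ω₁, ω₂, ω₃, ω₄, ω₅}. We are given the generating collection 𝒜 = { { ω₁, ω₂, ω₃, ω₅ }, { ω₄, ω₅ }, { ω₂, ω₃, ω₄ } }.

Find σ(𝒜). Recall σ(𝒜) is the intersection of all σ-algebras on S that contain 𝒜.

σ(𝒜) = { {}, { ω₁ }, { ω₄ }, { ω₅ }, { ω₁, ω₄ }, { ω₁, ω₅ }, { ω₂, ω₃ }, { ω₄, ω₅ }, { ω₁, ω₂, ω₃ }, { ω₁, ω₄, ω₅ }, { ω₂, ω₃, ω₄ }, { ω₂, ω₃, ω₅ }, { ω₁, ω₂, ω₃, ω₄ }, { ω₁, ω₂, ω₃, ω₅ }, { ω₂, ω₃, ω₄, ω₅ }, S }

Check:
Begin from { {}, { ω₄, ω₅ }, { ω₂, ω₃, ω₄ }, { ω₁, ω₂, ω₃, ω₅ }, S } (that is, 𝒜 plus ∅ and S).
Iteration 1: 4 new —
  { ω₄ }  = { ω₁, ω₂, ω₃, ω₅ }ᶜ
  { ω₁, ω₅ }  = { ω₂, ω₃, ω₄ }ᶜ
  { ω₁, ω₂, ω₃ }  = { ω₄, ω₅ }ᶜ
  { ω₂, ω₃, ω₄, ω₅ }  = { ω₄, ω₅ } ∪ { ω₂, ω₃, ω₄ }
  — 9 sets.
Iteration 2: 3 new —
  { ω₁ }  = { ω₂, ω₃, ω₄, ω₅ }ᶜ
  { ω₁, ω₄, ω₅ }  = { ω₄, ω₅ } ∪ { ω₁, ω₅ }
  { ω₁, ω₂, ω₃, ω₄ }  = { ω₁, ω₂, ω₃ } ∪ { ω₂, ω₃, ω₄ }
  — 12 sets.
Iteration 3 adds 3:
  { ω₅ }  = { ω₁, ω₂, ω₃, ω₄ }ᶜ
  { ω₁, ω₄ }  = { ω₄ } ∪ { ω₁ }
  { ω₂, ω₃ }  = { ω₁, ω₄, ω₅ }ᶜ
  — 15 sets.
Iteration 4 (1 new):
  { ω₂, ω₃, ω₅ }  = { ω₁, ω₄ }ᶜ
  — 16 sets.
Iteration 5: no new sets; the family is a σ-algebra.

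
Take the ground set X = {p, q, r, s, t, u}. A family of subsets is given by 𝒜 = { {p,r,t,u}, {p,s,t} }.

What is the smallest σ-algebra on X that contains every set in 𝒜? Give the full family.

Answer: σ(𝒜) = { {}, {q}, {s}, {p,t}, {q,s}, {r,u}, {p,q,t}, {p,s,t}, {q,r,u}, {r,s,u}, {p,q,s,t}, {p,r,t,u}, {q,r,s,u}, {p,q,r,t,u}, {p,r,s,t,u}, X }

Check:
Seed the family with 𝒜 together with ∅ and X: { {}, {p,s,t}, {p,r,t,u}, X }.
Iteration 1 (3 new):
  {q,s}  = {p,r,t,u}ᶜ
  {q,r,u}  = {p,s,t}ᶜ
  {p,r,s,t,u}  = {p,s,t} ∪ {p,r,t,u}
  [7 total]
Iteration 2 adds 4:
  {q}  = {p,r,s,t,u}ᶜ
  {p,q,s,t}  = {p,s,t} ∪ {q,s}
  {q,r,s,u}  = {q,r,u} ∪ {q,s}
  {p,q,r,t,u}  = {p,r,t,u} ∪ {q,r,u}
  [11 total]
Iteration 3. New:
  {s}  = {p,q,r,t,u}ᶜ
  {p,t}  = {q,r,s,u}ᶜ
  {r,u}  = {p,q,s,t}ᶜ
  [14 total]
Iteration 4 (2 new):
  {p,q,t}  = {p,t} ∪ {q}
  {r,s,u}  = {r,u} ∪ {s}
  [16 total]
Iteration 5: no new sets; the family is a σ-algebra.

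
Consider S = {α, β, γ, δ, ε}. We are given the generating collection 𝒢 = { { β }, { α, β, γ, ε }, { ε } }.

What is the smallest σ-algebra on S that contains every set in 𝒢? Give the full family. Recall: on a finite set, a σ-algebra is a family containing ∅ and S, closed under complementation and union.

Start: 𝒢 ∪ {∅, S} = { {}, { β }, { ε }, { α, β, γ, ε }, S }.
Iteration 1. New:
  { δ }  = complement { α, β, γ, ε }
  { β, ε }  = { β } ∪ { ε }
  { α, β, γ, δ }  = complement { ε }
  { α, γ, δ, ε }  = complement { β }
  — 9 sets.
Iteration 2 (4 new):
  { β, δ }  = { β } ∪ { δ }
  { δ, ε }  = { ε } ∪ { δ }
  { α, γ, δ }  = complement { β, ε }
  { β, δ, ε }  = { β, ε } ∪ { δ }
  — 13 sets.
Iteration 3. New:
  { α, γ }  = complement { β, δ, ε }
  { α, β, γ }  = complement { δ, ε }
  { α, γ, ε }  = complement { β, δ }
  — 16 sets.
Iteration 4: already closed under ᶜ and ∪.

Hence σ(𝒢) has 16 members: { {}, { β }, { δ }, { ε }, { α, γ }, { β, δ }, { β, ε }, { δ, ε }, { α, β, γ }, { α, γ, δ }, { α, γ, ε }, { β, δ, ε }, { α, β, γ, δ }, { α, β, γ, ε }, { α, γ, δ, ε }, S }.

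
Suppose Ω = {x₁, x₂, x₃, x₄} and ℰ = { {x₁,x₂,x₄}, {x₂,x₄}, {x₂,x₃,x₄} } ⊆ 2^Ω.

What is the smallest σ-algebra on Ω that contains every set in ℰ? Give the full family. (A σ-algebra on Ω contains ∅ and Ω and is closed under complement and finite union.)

Initial family (5 sets): { {}, {x₂,x₄}, {x₁,x₂,x₄}, {x₂,x₃,x₄}, Ω }.
Step 1 (3 new):
  {x₁}  = Ω∖{x₂,x₃,x₄}
  {x₃}  = Ω∖{x₁,x₂,x₄}
  {x₁,x₃}  = Ω∖{x₂,x₄}
  |family| = 8
After Step 2 the family is unchanged; done.

σ(ℰ) = { {}, {x₁}, {x₃}, {x₁,x₃}, {x₂,x₄}, {x₁,x₂,x₄}, {x₂,x₃,x₄}, Ω }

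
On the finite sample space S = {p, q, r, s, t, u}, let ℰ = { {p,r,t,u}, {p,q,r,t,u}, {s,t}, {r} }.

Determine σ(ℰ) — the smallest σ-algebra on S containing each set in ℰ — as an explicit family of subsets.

Start: ℰ ∪ {∅, S} = { {}, {r}, {s,t}, {p,r,t,u}, {p,q,r,t,u}, S }.
Step 1: 6 new —
  {s}  = {p,q,r,t,u}ᶜ
  {q,s}  = {p,r,t,u}ᶜ
  {r,s,t}  = {s,t} ∪ {r}
  {p,q,r,u}  = {s,t}ᶜ
  {p,q,s,t,u}  = {r}ᶜ
  {p,r,s,t,u}  = {s,t} ∪ {p,r,t,u}
  — 12 sets.
Step 2 (7 new):
  {q}  = {p,r,s,t,u}ᶜ
  {r,s}  = {r} ∪ {s}
  {p,q,u}  = {r,s,t}ᶜ
  {q,r,s}  = {r} ∪ {q,s}
  {q,s,t}  = {s,t} ∪ {q,s}
  {q,r,s,t}  = {r,s,t} ∪ {q,s}
  {p,q,r,s,u}  = {p,q,r,u} ∪ {s}
  — 19 sets.
Step 3: 7 new —
  {t}  = {p,q,r,s,u}ᶜ
  {p,u}  = {q,r,s,t}ᶜ
  {q,r}  = {q} ∪ {r}
  {p,r,u}  = {q,s,t}ᶜ
  {p,t,u}  = {q,r,s}ᶜ
  {p,q,s,u}  = {q,s} ∪ {p,q,u}
  {p,q,t,u}  = {r,s}ᶜ
  — 26 sets.
Step 4 adds 6:
  {q,t}  = {q} ∪ {t}
  {r,t}  = {p,q,s,u}ᶜ
  {p,s,u}  = {p,u} ∪ {s}
  {q,r,t}  = {t} ∪ {q,r}
  {p,r,s,u}  = {r,s} ∪ {p,r,u}
  {p,s,t,u}  = {q,r}ᶜ
  — 32 sets.
After Step 5 the family is unchanged; done.

σ(ℰ) = { {}, {q}, {r}, {s}, {t}, {p,u}, {q,r}, {q,s}, {q,t}, {r,s}, {r,t}, {s,t}, {p,q,u}, {p,r,u}, {p,s,u}, {p,t,u}, {q,r,s}, {q,r,t}, {q,s,t}, {r,s,t}, {p,q,r,u}, {p,q,s,u}, {p,q,t,u}, {p,r,s,u}, {p,r,t,u}, {p,s,t,u}, {q,r,s,t}, {p,q,r,s,u}, {p,q,r,t,u}, {p,q,s,t,u}, {p,r,s,t,u}, S }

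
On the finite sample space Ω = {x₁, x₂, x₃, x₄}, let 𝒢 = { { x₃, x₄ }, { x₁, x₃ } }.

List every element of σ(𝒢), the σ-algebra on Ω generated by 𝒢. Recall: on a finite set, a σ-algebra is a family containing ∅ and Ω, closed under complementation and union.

|σ(𝒢)| = 16.  σ(𝒢) = { {  }, { x₁ }, { x₂ }, { x₃ }, { x₄ }, { x₁, x₂ }, { x₁, x₃ }, { x₁, x₄ }, { x₂, x₃ }, { x₂, x₄ }, { x₃, x₄ }, { x₁, x₂, x₃ }, { x₁, x₂, x₄ }, { x₁, x₃, x₄ }, { x₂, x₃, x₄ }, Ω }

Working:
Seed the family with 𝒢 together with ∅ and Ω: { {  }, { x₁, x₃ }, { x₃, x₄ }, Ω }.
Pass 1 adds 3:
  { x₁, x₂ }  = { x₃, x₄ }ᶜ
  { x₂, x₄ }  = { x₁, x₃ }ᶜ
  { x₁, x₃, x₄ }  = { x₁, x₃ } ∪ { x₃, x₄ }
Pass 2 (4 new):
  { x₂ }  = { x₁, x₃, x₄ }ᶜ
  { x₁, x₂, x₃ }  = { x₁, x₂ } ∪ { x₁, x₃ }
  { x₁, x₂, x₄ }  = { x₁, x₂ } ∪ { x₂, x₄ }
  { x₂, x₃, x₄ }  = { x₃, x₄ } ∪ { x₂, x₄ }
Pass 3. New:
  { x₁ }  = { x₂, x₃, x₄ }ᶜ
  { x₃ }  = { x₁, x₂, x₄ }ᶜ
  { x₄ }  = { x₁, x₂, x₃ }ᶜ
Pass 4. New:
  { x₁, x₄ }  = { x₄ } ∪ { x₁ }
  { x₂, x₃ }  = { x₃ } ∪ { x₂ }
Pass 5 adds nothing — fixpoint reached.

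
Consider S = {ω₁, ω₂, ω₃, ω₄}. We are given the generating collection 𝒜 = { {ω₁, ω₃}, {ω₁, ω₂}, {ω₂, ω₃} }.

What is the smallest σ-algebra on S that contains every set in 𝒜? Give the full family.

Answer: σ(𝒜) = { {}, {ω₁}, {ω₂}, {ω₃}, {ω₄}, {ω₁, ω₂}, {ω₁, ω₃}, {ω₁, ω₄}, {ω₂, ω₃}, {ω₂, ω₄}, {ω₃, ω₄}, {ω₁, ω₂, ω₃}, {ω₁, ω₂, ω₄}, {ω₁, ω₃, ω₄}, {ω₂, ω₃, ω₄}, S }

Trace:
Take S₀ = 𝒜 ∪ {∅, S} = { {}, {ω₁, ω₂}, {ω₁, ω₃}, {ω₂, ω₃}, S }.
Step 1 adds 4:
  {ω₁, ω₄}  = S∖{ω₂, ω₃}
  {ω₂, ω₄}  = S∖{ω₁, ω₃}
  {ω₃, ω₄}  = S∖{ω₁, ω₂}
  {ω₁, ω₂, ω₃}  = {ω₂, ω₃} ∪ {ω₁, ω₂}
  — 9 sets.
Step 2 adds 4:
  {ω₄}  = S∖{ω₁, ω₂, ω₃}
  {ω₁, ω₂, ω₄}  = {ω₁, ω₂} ∪ {ω₁, ω₄}
  {ω₁, ω₃, ω₄}  = {ω₃, ω₄} ∪ {ω₁, ω₄}
  {ω₂, ω₃, ω₄}  = {ω₃, ω₄} ∪ {ω₂, ω₃}
  — 13 sets.
Step 3: 3 new —
  {ω₁}  = S∖{ω₂, ω₃, ω₄}
  {ω₂}  = S∖{ω₁, ω₃, ω₄}
  {ω₃}  = S∖{ω₁, ω₂, ω₄}
  — 16 sets.
Step 4: already closed under ᶜ and ∪.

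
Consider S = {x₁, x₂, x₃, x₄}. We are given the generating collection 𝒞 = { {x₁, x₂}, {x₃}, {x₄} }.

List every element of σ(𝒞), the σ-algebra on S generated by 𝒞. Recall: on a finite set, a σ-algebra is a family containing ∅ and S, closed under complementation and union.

Start: 𝒞 ∪ {∅, S} = { {}, {x₃}, {x₄}, {x₁, x₂}, S }.
Iteration 1 (3 new):
  {x₃, x₄}  = S∖{x₁, x₂}
  {x₁, x₂, x₃}  = S∖{x₄}
  {x₁, x₂, x₄}  = S∖{x₃}
  |family| = 8
Iteration 2: no new sets; the family is a σ-algebra.

Therefore σ(𝒞) = { {}, {x₃}, {x₄}, {x₁, x₂}, {x₃, x₄}, {x₁, x₂, x₃}, {x₁, x₂, x₄}, S } (|σ(𝒞)| = 8).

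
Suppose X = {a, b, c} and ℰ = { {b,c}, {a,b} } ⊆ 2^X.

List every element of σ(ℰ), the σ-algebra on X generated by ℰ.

Start: ℰ ∪ {∅, X} = { {}, {a,b}, {b,c}, X }.
Round 1 (2 new):
  {a}  = X∖{b,c}
  {c}  = X∖{a,b}
  |family| = 6
Round 2: +1 →
  {a,c}  = {c} ∪ {a}
  |family| = 7
Round 3: 1 new —
  {b}  = X∖{a,c}
  |family| = 8
Round 4 adds nothing — fixpoint reached.

Therefore σ(ℰ) = { {}, {a}, {b}, {c}, {a,b}, {a,c}, {b,c}, X } (|σ(ℰ)| = 8).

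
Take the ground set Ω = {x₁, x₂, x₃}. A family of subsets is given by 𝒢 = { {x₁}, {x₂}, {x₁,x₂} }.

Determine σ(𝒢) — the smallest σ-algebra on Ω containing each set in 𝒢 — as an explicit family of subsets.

|σ(𝒢)| = 8.  σ(𝒢) = { {}, {x₁}, {x₂}, {x₃}, {x₁,x₂}, {x₁,x₃}, {x₂,x₃}, Ω }

Derivation:
Initial family (5 sets): { {}, {x₁}, {x₂}, {x₁,x₂}, Ω }.
Step 1 (3 new):
  {x₃}  = complement {x₁,x₂}
  {x₁,x₃}  = complement {x₂}
  {x₂,x₃}  = complement {x₁}
  |family| = 8
Step 2: stable.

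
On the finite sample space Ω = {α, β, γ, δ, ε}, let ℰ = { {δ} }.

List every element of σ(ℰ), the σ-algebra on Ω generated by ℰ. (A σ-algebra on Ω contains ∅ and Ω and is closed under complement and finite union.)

σ(ℰ) = { ∅, {δ}, {α,β,γ,ε}, Ω }

Trace:
Take S₀ = ℰ ∪ {∅, Ω} = { ∅, {δ}, Ω }.
Iteration 1. New:
  {α,β,γ,ε}  = {δ}ᶜ
  |family| = 4
Iteration 2 adds nothing — fixpoint reached.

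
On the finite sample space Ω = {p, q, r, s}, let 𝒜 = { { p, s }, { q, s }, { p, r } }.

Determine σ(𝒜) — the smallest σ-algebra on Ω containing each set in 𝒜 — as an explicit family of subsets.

|σ(𝒜)| = 16.  σ(𝒜) = { ∅, { p }, { q }, { r }, { s }, { p, q }, { p, r }, { p, s }, { q, r }, { q, s }, { r, s }, { p, q, r }, { p, q, s }, { p, r, s }, { q, r, s }, Ω }

Working:
Take S₀ = 𝒜 ∪ {∅, Ω} = { ∅, { p, r }, { p, s }, { q, s }, Ω }.
Step 1: +3 →
  { q, r }  = Ω∖{ p, s }
  { p, q, s }  = { p, s } ∪ { q, s }
  { p, r, s }  = { p, s } ∪ { p, r }
  |family| = 8
Step 2. New:
  { q }  = Ω∖{ p, r, s }
  { r }  = Ω∖{ p, q, s }
  { p, q, r }  = { q, r } ∪ { p, r }
  { q, r, s }  = { q, r } ∪ { q, s }
  |family| = 12
Step 3 adds 2:
  { p }  = Ω∖{ q, r, s }
  { s }  = Ω∖{ p, q, r }
  |family| = 14
Step 4: +2 →
  { p, q }  = { q } ∪ { p }
  { r, s }  = { r } ∪ { s }
  |family| = 16
Step 5: stable.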